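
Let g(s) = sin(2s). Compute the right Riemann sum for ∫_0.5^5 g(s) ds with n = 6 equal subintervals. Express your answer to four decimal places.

0.0357

Δs = (5 − 0.5)/6 = 0.75.
Right endpoints: 1.25, 2, 2.75, 3.5, 4.25, 5.
g(1.25) ≈ 0.5985, g(2) ≈ -0.7568, g(2.75) ≈ -0.7055, g(3.5) ≈ 0.6570, g(4.25) ≈ 0.7985, g(5) ≈ -0.5440.
Sum = Δs · [g(1.25) + g(2) + g(2.75) + ...].
Sum ≈ 0.0357.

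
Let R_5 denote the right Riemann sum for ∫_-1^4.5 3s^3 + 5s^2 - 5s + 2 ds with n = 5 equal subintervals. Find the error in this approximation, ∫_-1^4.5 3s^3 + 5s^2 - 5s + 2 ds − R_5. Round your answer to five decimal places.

Exact integral: ∫_-1^4.5 f(s) ds ≈ 423.2135417.
R_5 = 636.0475.
Error ≈ 423.2135417 − 636.0475 ≈ -212.83396.

-212.83396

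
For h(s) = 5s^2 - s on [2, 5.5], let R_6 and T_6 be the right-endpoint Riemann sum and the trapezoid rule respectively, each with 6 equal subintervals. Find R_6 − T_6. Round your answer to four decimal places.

R_6 ≈ 289.086227.
T_6 ≈ 251.825810.
R_6 − T_6 ≈ 37.2604.

37.2604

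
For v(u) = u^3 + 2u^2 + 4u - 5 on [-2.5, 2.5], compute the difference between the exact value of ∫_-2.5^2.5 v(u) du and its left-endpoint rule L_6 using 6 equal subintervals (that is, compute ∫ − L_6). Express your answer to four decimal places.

20.1968

Exact integral: ∫_-2.5^2.5 v(u) du ≈ -4.166667.
L_6 ≈ -24.363426.
Error ≈ -4.166667 − (-24.363426) ≈ 20.1968.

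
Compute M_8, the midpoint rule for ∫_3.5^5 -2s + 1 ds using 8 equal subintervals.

-11.25

Δs = (5 − 3.5)/8 = 0.1875.
Midpoints: 3.59375, 3.78125, 3.96875, 4.15625, 4.34375, 4.53125, 4.71875, 4.90625.
f(3.59375) = -6.1875, f(3.78125) = -6.5625, f(3.96875) = -6.9375, f(4.15625) = -7.3125, f(4.34375) = -7.6875, f(4.53125) = -8.0625, f(4.71875) = -8.4375, f(4.90625) = -8.8125.
Sum = Δs · [f(3.59375) + f(3.78125) + f(3.96875) + ...].
Sum = -11.25.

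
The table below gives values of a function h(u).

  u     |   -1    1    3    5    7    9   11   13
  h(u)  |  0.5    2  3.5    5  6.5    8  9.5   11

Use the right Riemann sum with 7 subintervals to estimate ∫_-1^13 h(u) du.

Δu = 2.
Sum = 2·[2 + 3.5 + 5 + 6.5 + 8 + 9.5 + 11] = 91.

91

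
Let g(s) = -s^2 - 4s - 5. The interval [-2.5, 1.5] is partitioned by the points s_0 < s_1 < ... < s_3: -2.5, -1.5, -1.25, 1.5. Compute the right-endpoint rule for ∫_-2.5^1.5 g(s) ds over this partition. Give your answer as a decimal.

-38.078125

Subinterval widths: 1, 0.25, 2.75.
Right endpoints: -1.5, -1.25, 1.5.
g(-1.5) = -1.25, g(-1.25) = -1.5625, g(1.5) = -13.25.
Sum = Σ Δs_i · g(s_i).
Sum = -38.078125.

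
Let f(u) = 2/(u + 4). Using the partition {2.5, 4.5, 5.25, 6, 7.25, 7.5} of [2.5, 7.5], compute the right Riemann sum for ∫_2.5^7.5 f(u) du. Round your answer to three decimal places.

1.048

Subinterval widths: 2, 0.75, 0.75, 1.25, 0.25.
Right endpoints: 4.5, 5.25, 6, 7.25, 7.5.
f(4.5) = 4/17, f(5.25) = 8/37, f(6) = 0.2, f(7.25) = 8/45, f(7.5) = 4/23.
Sum = Σ Δu_i · f(u_i).
Sum ≈ 1.048.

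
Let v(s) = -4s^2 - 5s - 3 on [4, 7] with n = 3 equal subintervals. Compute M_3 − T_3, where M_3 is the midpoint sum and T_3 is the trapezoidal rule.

3

M_3 = -462.5.
T_3 = -465.5.
M_3 − T_3 = 3.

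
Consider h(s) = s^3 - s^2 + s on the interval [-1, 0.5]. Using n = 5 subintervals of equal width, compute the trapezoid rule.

-1.02375

Δs = (0.5 − (-1))/5 = 0.3.
h(-1) = -3, h(-0.7) = -1.533, h(-0.4) = -0.624, h(-0.1) = -0.111, h(0.2) = 0.168, h(0.5) = 0.375.
T_5 = (Δs/2)·[h(s_0) + 2h(s_1) + ... + 2h(s_{4}) + h(s_5)].
Sum = -1.02375.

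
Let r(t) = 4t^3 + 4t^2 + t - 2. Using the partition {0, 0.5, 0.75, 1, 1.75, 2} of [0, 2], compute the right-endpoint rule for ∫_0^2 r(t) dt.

Subinterval widths: 0.5, 0.25, 0.25, 0.75, 0.25.
Right endpoints: 0.5, 0.75, 1, 1.75, 2.
r(0.5) = 0, r(0.75) = 2.6875, r(1) = 7, r(1.75) = 33.4375, r(2) = 48.
Sum = Σ Δt_i · r(t_i).
Sum = 39.5.

39.5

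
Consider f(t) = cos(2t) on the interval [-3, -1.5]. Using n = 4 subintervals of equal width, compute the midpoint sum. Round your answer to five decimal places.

Δt = (-1.5 − (-3))/4 = 0.375.
Midpoints: -2.8125, -2.4375, -2.0625, -1.6875.
f(-2.8125) ≈ 0.79110, f(-2.4375) ≈ 0.16190, f(-2.0625) ≈ -0.55419, f(-1.6875) ≈ -0.97288.
Sum = Δt · [f(-2.8125) + f(-2.4375) + f(-2.0625) + f(-1.6875)].
Sum ≈ -0.21528.

-0.21528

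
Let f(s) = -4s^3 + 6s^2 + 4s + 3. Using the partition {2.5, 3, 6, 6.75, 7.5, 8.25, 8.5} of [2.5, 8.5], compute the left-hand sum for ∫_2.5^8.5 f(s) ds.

Subinterval widths: 0.5, 3, 0.75, 0.75, 0.75, 0.25.
Left endpoints: 2.5, 3, 6, 6.75, 7.5, 8.25.
f(2.5) = -12, f(3) = -39, f(6) = -621, f(6.75) = -926.8125, f(7.5) = -1317, f(8.25) = -1801.6875.
Sum = Σ Δs_i · f(s_i).
Sum = -2722.03125.

-2722.03125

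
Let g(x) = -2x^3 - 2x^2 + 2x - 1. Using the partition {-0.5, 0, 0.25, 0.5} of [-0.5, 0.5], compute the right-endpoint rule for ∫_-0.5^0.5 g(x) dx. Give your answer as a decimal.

Subinterval widths: 0.5, 0.25, 0.25.
Right endpoints: 0, 0.25, 0.5.
g(0) = -1, g(0.25) = -0.65625, g(0.5) = -0.75.
Sum = Σ Δx_i · g(x_i).
Sum = -0.8515625.

-0.8515625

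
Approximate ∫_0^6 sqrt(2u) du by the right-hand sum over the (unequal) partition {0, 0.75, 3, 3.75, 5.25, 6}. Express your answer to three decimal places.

Subinterval widths: 0.75, 2.25, 0.75, 1.5, 0.75.
Right endpoints: 0.75, 3, 3.75, 5.25, 6.
f(0.75) ≈ 1.225, f(3) ≈ 2.449, f(3.75) ≈ 2.739, f(5.25) ≈ 3.240, f(6) ≈ 3.464.
Sum = Σ Δu_i · f(u_i).
Sum ≈ 15.943.

15.943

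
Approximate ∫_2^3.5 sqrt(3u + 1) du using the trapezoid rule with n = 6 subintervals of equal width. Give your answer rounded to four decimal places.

Δu = (3.5 − 2)/6 = 0.25.
f(2) ≈ 2.6458, f(2.25) ≈ 2.7839, f(2.5) ≈ 2.9155, f(2.75) ≈ 3.0414, f(3) ≈ 3.1623, f(3.25) ≈ 3.2787, f(3.5) ≈ 3.3912.
T_6 = (Δu/2)·[f(u_0) + 2f(u_1) + ... + 2f(u_{5}) + f(u_6)].
Sum ≈ 4.5500.

4.5500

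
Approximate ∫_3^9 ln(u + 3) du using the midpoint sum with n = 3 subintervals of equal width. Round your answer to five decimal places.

Δu = (9 − 3)/3 = 2.
Midpoints: 4, 6, 8.
f(4) ≈ 1.94591, f(6) ≈ 2.19722, f(8) ≈ 2.39790.
Sum = Δu · [f(4) + f(6) + f(8)].
Sum ≈ 13.08206.

13.08206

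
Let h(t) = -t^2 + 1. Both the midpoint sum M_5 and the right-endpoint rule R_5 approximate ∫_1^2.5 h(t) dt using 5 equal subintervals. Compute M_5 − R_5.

0.82125

M_5 = -3.36375.
R_5 = -4.185.
M_5 − R_5 = 0.82125.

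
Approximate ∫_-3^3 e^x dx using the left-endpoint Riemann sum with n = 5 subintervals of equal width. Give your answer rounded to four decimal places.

Δx = (3 − (-3))/5 = 1.2.
Left endpoints: -3, -1.8, -0.6, 0.6, 1.8.
f(-3) ≈ 0.0498, f(-1.8) ≈ 0.1653, f(-0.6) ≈ 0.5488, f(0.6) ≈ 1.8221, f(1.8) ≈ 6.0496.
Sum = Δx · [f(-3) + f(-1.8) + f(-0.6) + f(0.6) + f(1.8)].
Sum ≈ 10.3628.

10.3628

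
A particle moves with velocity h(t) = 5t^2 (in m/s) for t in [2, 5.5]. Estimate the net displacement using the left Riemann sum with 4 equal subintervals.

Δt = (5.5 − 2)/4 = 0.875.
Left endpoints: 2, 2.875, 3.75, 4.625.
h(2) = 20, h(2.875) = 41.328125, h(3.75) = 70.3125, h(4.625) = 106.953125.
Sum = Δt · [h(2) + h(2.875) + h(3.75) + h(4.625)].
Sum = 208.76953125.

208.76953125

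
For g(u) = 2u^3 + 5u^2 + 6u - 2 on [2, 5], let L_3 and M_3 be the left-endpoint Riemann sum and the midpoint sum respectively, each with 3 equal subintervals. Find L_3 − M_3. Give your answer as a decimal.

-159

L_3 = 391.
M_3 = 550.
L_3 − M_3 = -159.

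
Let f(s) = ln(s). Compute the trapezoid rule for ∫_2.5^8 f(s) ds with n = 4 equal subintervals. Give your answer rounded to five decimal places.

8.80205

Δs = (8 − 2.5)/4 = 1.375.
f(2.5) ≈ 0.91629, f(3.875) ≈ 1.35455, f(5.25) ≈ 1.65823, f(6.625) ≈ 1.89085, f(8) ≈ 2.07944.
T_4 = (Δs/2)·[f(s_0) + 2f(s_1) + 2f(s_2) + 2f(s_3) + f(s_4)].
Sum ≈ 8.80205.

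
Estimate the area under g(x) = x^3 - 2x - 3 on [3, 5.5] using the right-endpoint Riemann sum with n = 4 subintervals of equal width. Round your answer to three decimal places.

Δx = (5.5 − 3)/4 = 0.625.
Right endpoints: 3.625, 4.25, 4.875, 5.5.
g(3.625) = 19141/512, g(4.25) = 65.265625, g(4.875) = 52791/512, g(5.5) = 152.375.
Sum = Δx · [g(3.625) + g(4.25) + g(4.875) + g(5.5)].
Sum ≈ 223.833.

223.833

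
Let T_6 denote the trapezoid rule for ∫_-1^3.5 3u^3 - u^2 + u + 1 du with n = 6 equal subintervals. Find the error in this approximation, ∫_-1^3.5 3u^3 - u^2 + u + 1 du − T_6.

-4.32421875

Exact integral: ∫_-1^3.5 f(u) du = 107.296875.
T_6 = 111.62109375.
Error = 107.296875 − 111.62109375 = -4.32421875.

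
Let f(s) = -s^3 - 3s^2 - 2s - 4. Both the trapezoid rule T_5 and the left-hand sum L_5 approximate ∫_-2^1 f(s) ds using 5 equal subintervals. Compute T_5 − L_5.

-1.8

T_5 = -14.52.
L_5 = -12.72.
T_5 − L_5 = -1.8.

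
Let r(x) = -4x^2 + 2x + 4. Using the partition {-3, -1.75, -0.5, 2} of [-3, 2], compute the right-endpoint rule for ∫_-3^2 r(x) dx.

Subinterval widths: 1.25, 1.25, 2.5.
Right endpoints: -1.75, -0.5, 2.
r(-1.75) = -11.75, r(-0.5) = 2, r(2) = -8.
Sum = Σ Δx_i · r(x_i).
Sum = -32.1875.

-32.1875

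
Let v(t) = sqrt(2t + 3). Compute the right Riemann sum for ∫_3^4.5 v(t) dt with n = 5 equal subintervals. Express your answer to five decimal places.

Δt = (4.5 − 3)/5 = 0.3.
Right endpoints: 3.3, 3.6, 3.9, 4.2, 4.5.
v(3.3) ≈ 3.09839, v(3.6) ≈ 3.19374, v(3.9) ≈ 3.28634, v(4.2) ≈ 3.37639, v(4.5) ≈ 3.46410.
Sum = Δt · [v(3.3) + v(3.6) + v(3.9) + v(4.2) + v(4.5)].
Sum ≈ 4.92569.

4.92569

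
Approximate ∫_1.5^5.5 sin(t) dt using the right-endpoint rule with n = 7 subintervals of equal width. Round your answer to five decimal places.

-1.10706

Δt = (5.5 − 1.5)/7 = 4/7.
Right endpoints: 29/14, 37/14, 45/14, 53/14, 61/14, 69/14, 5.5.
f(29/14) ≈ 0.87728, f(37/14) ≈ 0.47832, f(45/14) ≈ -0.07263, f(53/14) ≈ -0.60050, f(61/14) ≈ -0.93756, f(69/14) ≈ -0.97672, f(5.5) ≈ -0.70554.
Sum = Δt · [f(29/14) + f(37/14) + f(45/14) + ...].
Sum ≈ -1.10706.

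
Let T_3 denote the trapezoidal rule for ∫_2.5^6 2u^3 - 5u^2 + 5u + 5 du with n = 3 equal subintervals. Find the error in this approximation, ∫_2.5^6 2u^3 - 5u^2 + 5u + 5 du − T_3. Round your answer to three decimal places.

Exact integral: ∫_2.5^6 f(u) du ≈ 386.38542.
T_3 ≈ 402.66204.
Error ≈ 386.38542 − 402.66204 ≈ -16.277.

-16.277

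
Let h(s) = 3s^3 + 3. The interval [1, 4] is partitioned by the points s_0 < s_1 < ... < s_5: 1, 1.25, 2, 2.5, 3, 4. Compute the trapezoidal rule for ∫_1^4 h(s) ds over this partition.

207.4921875

Subinterval widths: 0.25, 0.75, 0.5, 0.5, 1.
h(1) = 6, h(1.25) = 8.859375, h(2) = 27, h(2.5) = 49.875, h(3) = 84, h(4) = 195.
On each subinterval the trapezoid contributes (Δs_i/2)·[h(s_{i-1}) + h(s_i)].
Sum = 207.4921875.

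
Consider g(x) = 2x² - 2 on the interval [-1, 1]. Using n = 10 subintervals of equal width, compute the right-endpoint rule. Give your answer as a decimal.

Δx = (1 − (-1))/10 = 0.2.
Right endpoints: -0.8, -0.6, -0.4, -0.2, 0, 0.2, 0.4, 0.6, 0.8, 1.
g(-0.8) = -0.72, g(-0.6) = -1.28, g(-0.4) = -1.68, g(-0.2) = -1.92, g(0) = -2, g(0.2) = -1.92, g(0.4) = -1.68, g(0.6) = -1.28, g(0.8) = -0.72, g(1) = 0.
Sum = Δx · [g(-0.8) + g(-0.6) + g(-0.4) + ...].
Sum = -2.64.

-2.64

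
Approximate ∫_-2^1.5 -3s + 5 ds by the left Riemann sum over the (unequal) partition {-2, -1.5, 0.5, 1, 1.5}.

27.25

Subinterval widths: 0.5, 2, 0.5, 0.5.
Left endpoints: -2, -1.5, 0.5, 1.
f(-2) = 11, f(-1.5) = 9.5, f(0.5) = 3.5, f(1) = 2.
Sum = Σ Δs_i · f(s_i).
Sum = 27.25.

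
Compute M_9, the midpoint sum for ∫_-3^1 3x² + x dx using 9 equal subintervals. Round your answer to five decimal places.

Δx = (1 − (-3))/9 = 4/9.
Midpoints: -25/9, -7/3, -17/9, -13/9, -1, -5/9, -1/9, 1/3, 7/9.
f(-25/9) = 550/27, f(-7/3) = 14, f(-17/9) = 238/27, f(-13/9) = 130/27, f(-1) = 2, f(-5/9) = 10/27, f(-1/9) = -2/27, f(1/3) = 2/3, f(7/9) = 70/27.
Sum = Δx · [f(-25/9) + f(-7/3) + f(-17/9) + ...].
Sum ≈ 23.80247.

23.80247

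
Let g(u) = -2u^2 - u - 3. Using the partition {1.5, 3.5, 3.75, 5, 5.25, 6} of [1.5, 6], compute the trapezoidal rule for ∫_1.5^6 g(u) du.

-175.59375

Subinterval widths: 2, 0.25, 1.25, 0.25, 0.75.
g(1.5) = -9, g(3.5) = -31, g(3.75) = -34.875, g(5) = -58, g(5.25) = -63.375, g(6) = -81.
On each subinterval the trapezoid contributes (Δu_i/2)·[g(u_{i-1}) + g(u_i)].
Sum = -175.59375.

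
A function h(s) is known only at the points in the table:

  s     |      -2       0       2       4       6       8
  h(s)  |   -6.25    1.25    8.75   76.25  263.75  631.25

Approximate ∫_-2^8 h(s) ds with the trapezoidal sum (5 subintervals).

Δs = 2.
T_5 = (2/2)·[(-6.25) + 2·1.25 + 2·8.75 + 2·76.25 + 2·263.75 + 631.25] = 1325.

1325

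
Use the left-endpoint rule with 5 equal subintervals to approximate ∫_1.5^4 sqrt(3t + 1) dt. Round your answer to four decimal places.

7.2299

Δt = (4 − 1.5)/5 = 0.5.
Left endpoints: 1.5, 2, 2.5, 3, 3.5.
f(1.5) ≈ 2.3452, f(2) ≈ 2.6458, f(2.5) ≈ 2.9155, f(3) ≈ 3.1623, f(3.5) ≈ 3.3912.
Sum = Δt · [f(1.5) + f(2) + f(2.5) + f(3) + f(3.5)].
Sum ≈ 7.2299.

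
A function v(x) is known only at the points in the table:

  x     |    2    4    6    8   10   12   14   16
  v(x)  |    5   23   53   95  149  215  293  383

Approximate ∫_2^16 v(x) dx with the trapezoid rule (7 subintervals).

2044

Δx = 2.
T_7 = (2/2)·[5 + 2·23 + 2·53 + 2·95 + 2·149 + 2·215 + 2·293 + 383] = 2044.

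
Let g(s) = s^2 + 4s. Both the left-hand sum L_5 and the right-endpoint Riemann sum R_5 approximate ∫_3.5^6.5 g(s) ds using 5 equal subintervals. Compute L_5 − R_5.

L_5 = 124.83.
R_5 = 150.03.
L_5 − R_5 = -25.2.

-25.2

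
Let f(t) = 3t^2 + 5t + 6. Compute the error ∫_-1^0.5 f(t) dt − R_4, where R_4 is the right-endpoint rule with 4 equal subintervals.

-1.08984375

Exact integral: ∫_-1^0.5 f(t) dt = 8.25.
R_4 = 9.33984375.
Error = 8.25 − 9.33984375 = -1.08984375.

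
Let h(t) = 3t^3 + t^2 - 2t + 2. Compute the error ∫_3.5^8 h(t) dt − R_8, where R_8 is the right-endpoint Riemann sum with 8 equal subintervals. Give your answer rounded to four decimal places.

-420.3655

Exact integral: ∫_3.5^8 h(t) dt = 3073.078125.
R_8 ≈ 3493.443604.
Error ≈ 3073.078125 − 3493.443604 ≈ -420.3655.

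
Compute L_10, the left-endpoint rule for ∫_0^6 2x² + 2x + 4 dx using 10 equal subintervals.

Δx = (6 − 0)/10 = 0.6.
Left endpoints: 0, 0.6, 1.2, 1.8, 2.4, 3, 3.6, 4.2, 4.8, 5.4.
f(0) = 4, f(0.6) = 5.92, f(1.2) = 9.28, f(1.8) = 14.08, f(2.4) = 20.32, f(3) = 28, f(3.6) = 37.12, f(4.2) = 47.68, f(4.8) = 59.68, f(5.4) = 73.12.
Sum = Δx · [f(0) + f(0.6) + f(1.2) + ...].
Sum = 179.52.

179.52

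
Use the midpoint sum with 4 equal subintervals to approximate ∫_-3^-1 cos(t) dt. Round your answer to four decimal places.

-0.7077

Δt = (-1 − (-3))/4 = 0.5.
Midpoints: -2.75, -2.25, -1.75, -1.25.
f(-2.75) ≈ -0.9243, f(-2.25) ≈ -0.6282, f(-1.75) ≈ -0.1782, f(-1.25) ≈ 0.3153.
Sum = Δt · [f(-2.75) + f(-2.25) + f(-1.75) + f(-1.25)].
Sum ≈ -0.7077.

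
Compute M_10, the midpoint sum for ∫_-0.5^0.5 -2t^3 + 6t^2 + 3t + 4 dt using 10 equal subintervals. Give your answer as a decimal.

4.495

Δt = (0.5 − (-0.5))/10 = 0.1.
Midpoints: -0.45, -0.35, -0.25, -0.15, -0.05, 0.05, 0.15, 0.25, 0.35, 0.45.
f(-0.45) = 4.04725, f(-0.35) = 3.77075, f(-0.25) = 3.65625, f(-0.15) = 3.69175, f(-0.05) = 3.86525, f(0.05) = 4.16475, f(0.15) = 4.57825, f(0.25) = 5.09375, f(0.35) = 5.69925, f(0.45) = 6.38275.
Sum = Δt · [f(-0.45) + f(-0.35) + f(-0.25) + ...].
Sum = 4.495.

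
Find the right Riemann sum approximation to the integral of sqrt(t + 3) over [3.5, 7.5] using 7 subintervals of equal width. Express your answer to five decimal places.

11.83097

Δt = (7.5 − 3.5)/7 = 4/7.
Right endpoints: 57/14, 65/14, 73/14, 81/14, 89/14, 97/14, 7.5.
f(57/14) ≈ 2.65922, f(65/14) ≈ 2.76457, f(73/14) ≈ 2.86606, f(81/14) ≈ 2.96407, f(89/14) ≈ 3.05894, f(97/14) ≈ 3.15096, f(7.5) ≈ 3.24037.
Sum = Δt · [f(57/14) + f(65/14) + f(73/14) + ...].
Sum ≈ 11.83097.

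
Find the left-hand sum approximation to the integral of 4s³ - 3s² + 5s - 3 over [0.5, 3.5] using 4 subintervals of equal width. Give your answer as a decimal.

77.90625

Δs = (3.5 − 0.5)/4 = 0.75.
Left endpoints: 0.5, 1.25, 2, 2.75.
f(0.5) = -0.75, f(1.25) = 6.375, f(2) = 27, f(2.75) = 71.25.
Sum = Δs · [f(0.5) + f(1.25) + f(2) + f(2.75)].
Sum = 77.90625.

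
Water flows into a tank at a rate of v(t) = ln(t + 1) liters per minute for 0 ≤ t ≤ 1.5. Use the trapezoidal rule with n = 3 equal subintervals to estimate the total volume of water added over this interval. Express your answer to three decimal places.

Δt = (1.5 − 0)/3 = 0.5.
v(0) ≈ 0.000, v(0.5) ≈ 0.405, v(1) ≈ 0.693, v(1.5) ≈ 0.916.
T_3 = (Δt/2)·[v(t_0) + 2v(t_1) + 2v(t_2) + v(t_3)].
Sum ≈ 0.778.

0.778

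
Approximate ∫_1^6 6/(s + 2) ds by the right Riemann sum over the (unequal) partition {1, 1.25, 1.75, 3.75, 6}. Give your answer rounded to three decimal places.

Subinterval widths: 0.25, 0.5, 2, 2.25.
Right endpoints: 1.25, 1.75, 3.75, 6.
f(1.25) = 24/13, f(1.75) = 1.6, f(3.75) = 24/23, f(6) = 0.75.
Sum = Σ Δs_i · f(s_i).
Sum ≈ 5.036.

5.036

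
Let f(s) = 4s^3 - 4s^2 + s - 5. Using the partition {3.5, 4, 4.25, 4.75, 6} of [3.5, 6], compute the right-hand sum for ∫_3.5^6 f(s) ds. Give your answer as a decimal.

Subinterval widths: 0.5, 0.25, 0.5, 1.25.
Right endpoints: 4, 4.25, 4.75, 6.
f(4) = 191, f(4.25) = 234.0625, f(4.75) = 338.1875, f(6) = 721.
Sum = Σ Δs_i · f(s_i).
Sum = 1224.359375.

1224.359375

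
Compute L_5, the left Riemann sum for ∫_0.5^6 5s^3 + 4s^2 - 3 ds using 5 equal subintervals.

Δs = (6 − 0.5)/5 = 1.1.
Left endpoints: 0.5, 1.6, 2.7, 3.8, 4.9.
f(0.5) = -1.375, f(1.6) = 27.72, f(2.7) = 124.575, f(3.8) = 329.12, f(4.9) = 681.285.
Sum = Δs · [f(0.5) + f(1.6) + f(2.7) + f(3.8) + f(4.9)].
Sum = 1277.4575.

1277.4575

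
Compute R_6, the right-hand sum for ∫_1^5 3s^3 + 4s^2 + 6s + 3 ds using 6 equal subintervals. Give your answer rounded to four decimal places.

890.5185

Δs = (5 − 1)/6 = 2/3.
Right endpoints: 5/3, 7/3, 3, 11/3, 13/3, 5.
f(5/3) = 38, f(7/3) = 692/9, f(3) = 138, f(11/3) = 680/3, f(13/3) = 3134/9, f(5) = 508.
Sum = Δs · [f(5/3) + f(7/3) + f(3) + ...].
Sum ≈ 890.5185.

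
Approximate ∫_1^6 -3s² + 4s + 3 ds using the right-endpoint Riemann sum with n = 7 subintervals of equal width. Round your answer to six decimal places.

Δs = (6 − 1)/7 = 5/7.
Right endpoints: 12/7, 17/7, 22/7, 27/7, 32/7, 37/7, 6.
f(12/7) = 51/49, f(17/7) = -244/49, f(22/7) = -689/49, f(27/7) = -1284/49, f(32/7) = -2029/49, f(37/7) = -2924/49, f(6) = -81.
Sum = Δs · [f(12/7) + f(17/7) + f(22/7) + ...].
Sum ≈ -161.632653.

-161.632653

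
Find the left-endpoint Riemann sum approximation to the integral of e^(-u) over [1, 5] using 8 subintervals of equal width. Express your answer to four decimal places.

0.4589

Δu = (5 − 1)/8 = 0.5.
Left endpoints: 1, 1.5, 2, 2.5, 3, 3.5, 4, 4.5.
f(1) ≈ 0.3679, f(1.5) ≈ 0.2231, f(2) ≈ 0.1353, f(2.5) ≈ 0.0821, f(3) ≈ 0.0498, f(3.5) ≈ 0.0302, f(4) ≈ 0.0183, f(4.5) ≈ 0.0111.
Sum = Δu · [f(1) + f(1.5) + f(2) + ...].
Sum ≈ 0.4589.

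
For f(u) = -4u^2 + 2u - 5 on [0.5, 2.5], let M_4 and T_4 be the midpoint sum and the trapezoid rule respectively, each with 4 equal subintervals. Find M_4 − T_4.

0.5

M_4 = -24.5.
T_4 = -25.
M_4 − T_4 = 0.5.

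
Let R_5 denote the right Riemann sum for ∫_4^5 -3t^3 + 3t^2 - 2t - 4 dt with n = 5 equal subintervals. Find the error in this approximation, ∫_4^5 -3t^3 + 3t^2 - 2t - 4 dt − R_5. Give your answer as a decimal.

Exact integral: ∫_4^5 f(t) dt = -228.75.
R_5 = -244.8.
Error = -228.75 − (-244.8) = 16.05.

16.05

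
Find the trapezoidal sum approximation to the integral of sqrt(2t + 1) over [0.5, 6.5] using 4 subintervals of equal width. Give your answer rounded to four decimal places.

Δt = (6.5 − 0.5)/4 = 1.5.
f(0.5) ≈ 1.4142, f(2) ≈ 2.2361, f(3.5) ≈ 2.8284, f(5) ≈ 3.3166, f(6.5) ≈ 3.7417.
T_4 = (Δt/2)·[f(t_0) + 2f(t_1) + 2f(t_2) + 2f(t_3) + f(t_4)].
Sum ≈ 16.4386.

16.4386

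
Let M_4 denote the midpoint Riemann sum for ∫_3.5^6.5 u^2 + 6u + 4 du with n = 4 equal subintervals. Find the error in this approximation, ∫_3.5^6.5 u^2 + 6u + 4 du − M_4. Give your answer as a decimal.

Exact integral: ∫_3.5^6.5 f(u) du = 179.25.
M_4 = 179.109375.
Error = 179.25 − 179.109375 = 0.140625.

0.140625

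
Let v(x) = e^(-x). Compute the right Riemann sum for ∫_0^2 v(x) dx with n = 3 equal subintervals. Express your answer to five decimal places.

Δx = (2 − 0)/3 = 2/3.
Right endpoints: 2/3, 4/3, 2.
v(2/3) ≈ 0.51342, v(4/3) ≈ 0.26360, v(2) ≈ 0.13534.
Sum = Δx · [v(2/3) + v(4/3) + v(2)].
Sum ≈ 0.60823.

0.60823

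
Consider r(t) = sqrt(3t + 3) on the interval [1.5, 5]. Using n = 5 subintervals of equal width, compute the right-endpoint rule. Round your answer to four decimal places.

12.9247

Δt = (5 − 1.5)/5 = 0.7.
Right endpoints: 2.2, 2.9, 3.6, 4.3, 5.
r(2.2) ≈ 3.0984, r(2.9) ≈ 3.4205, r(3.6) ≈ 3.7148, r(4.3) ≈ 3.9875, r(5) ≈ 4.2426.
Sum = Δt · [r(2.2) + r(2.9) + r(3.6) + r(4.3) + r(5)].
Sum ≈ 12.9247.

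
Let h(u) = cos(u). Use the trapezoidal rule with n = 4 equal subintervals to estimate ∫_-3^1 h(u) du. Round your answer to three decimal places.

Δu = (1 − (-3))/4 = 1.
h(-3) ≈ -0.990, h(-2) ≈ -0.416, h(-1) ≈ 0.540, h(0) ≈ 1.000, h(1) ≈ 0.540.
T_4 = (Δu/2)·[h(u_0) + 2h(u_1) + 2h(u_2) + 2h(u_3) + h(u_4)].
Sum ≈ 0.899.

0.899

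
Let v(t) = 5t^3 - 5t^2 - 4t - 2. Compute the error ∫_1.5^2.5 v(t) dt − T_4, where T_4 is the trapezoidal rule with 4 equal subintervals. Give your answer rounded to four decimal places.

Exact integral: ∫_1.5^2.5 v(t) dt ≈ 12.083333.
T_4 = 12.34375.
Error ≈ 12.083333 − 12.34375 ≈ -0.2604.

-0.2604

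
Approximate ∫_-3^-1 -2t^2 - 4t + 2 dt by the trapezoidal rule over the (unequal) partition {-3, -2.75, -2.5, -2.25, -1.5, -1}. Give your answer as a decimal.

2.46875

Subinterval widths: 0.25, 0.25, 0.25, 0.75, 0.5.
f(-3) = -4, f(-2.75) = -2.125, f(-2.5) = -0.5, f(-2.25) = 0.875, f(-1.5) = 3.5, f(-1) = 4.
On each subinterval the trapezoid contributes (Δt_i/2)·[f(t_{i-1}) + f(t_i)].
Sum = 2.46875.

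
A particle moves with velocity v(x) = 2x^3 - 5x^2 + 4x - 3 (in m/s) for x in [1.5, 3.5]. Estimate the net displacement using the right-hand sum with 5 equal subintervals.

Δx = (3.5 − 1.5)/5 = 0.4.
Right endpoints: 1.9, 2.3, 2.7, 3.1, 3.5.
v(1.9) = 0.268, v(2.3) = 4.084, v(2.7) = 10.716, v(3.1) = 20.932, v(3.5) = 35.5.
Sum = Δx · [v(1.9) + v(2.3) + v(2.7) + v(3.1) + v(3.5)].
Sum = 28.6.

28.6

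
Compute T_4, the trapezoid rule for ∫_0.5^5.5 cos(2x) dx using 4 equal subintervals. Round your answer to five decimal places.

-0.38242

Δx = (5.5 − 0.5)/4 = 1.25.
f(0.5) ≈ 0.54030, f(1.75) ≈ -0.93646, f(3) ≈ 0.96017, f(4.25) ≈ -0.60201, f(5.5) ≈ 0.00443.
T_4 = (Δx/2)·[f(x_0) + 2f(x_1) + 2f(x_2) + 2f(x_3) + f(x_4)].
Sum ≈ -0.38242.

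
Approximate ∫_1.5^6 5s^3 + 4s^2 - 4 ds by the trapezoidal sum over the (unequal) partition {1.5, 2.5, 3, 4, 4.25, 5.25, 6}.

1914.125

Subinterval widths: 1, 0.5, 1, 0.25, 1, 0.75.
f(1.5) = 21.875, f(2.5) = 99.125, f(3) = 167, f(4) = 380, f(4.25) = 452.078125, f(5.25) = 829.765625, f(6) = 1220.
On each subinterval the trapezoid contributes (Δs_i/2)·[f(s_{i-1}) + f(s_i)].
Sum = 1914.125.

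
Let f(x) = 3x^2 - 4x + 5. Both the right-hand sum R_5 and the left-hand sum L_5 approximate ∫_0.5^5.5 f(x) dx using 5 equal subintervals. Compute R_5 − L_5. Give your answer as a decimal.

R_5 = 168.75.
L_5 = 98.75.
R_5 − L_5 = 70.

70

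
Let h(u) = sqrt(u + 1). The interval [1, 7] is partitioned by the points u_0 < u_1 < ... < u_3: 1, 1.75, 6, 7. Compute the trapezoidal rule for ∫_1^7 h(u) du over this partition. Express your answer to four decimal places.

Subinterval widths: 0.75, 4.25, 1.
h(1) ≈ 1.4142, h(1.75) ≈ 1.6583, h(6) ≈ 2.6458, h(7) ≈ 2.8284.
On each subinterval the trapezoid contributes (Δu_i/2)·[h(u_{i-1}) + h(u_i)].
Sum ≈ 13.0354.

13.0354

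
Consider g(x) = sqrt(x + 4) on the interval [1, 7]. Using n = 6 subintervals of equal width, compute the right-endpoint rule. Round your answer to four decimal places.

Δx = (7 − 1)/6 = 1.
Right endpoints: 2, 3, 4, 5, 6, 7.
g(2) ≈ 2.4495, g(3) ≈ 2.6458, g(4) ≈ 2.8284, g(5) ≈ 3.0000, g(6) ≈ 3.1623, g(7) ≈ 3.3166.
Sum = Δx · [g(2) + g(3) + g(4) + ...].
Sum ≈ 17.4026.

17.4026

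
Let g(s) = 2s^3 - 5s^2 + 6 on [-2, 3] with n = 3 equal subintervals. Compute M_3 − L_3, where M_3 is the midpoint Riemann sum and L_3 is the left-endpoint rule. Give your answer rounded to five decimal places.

M_3 ≈ 6.4814815.
L_3 ≈ -37.9629630.
M_3 − L_3 ≈ 44.44444.

44.44444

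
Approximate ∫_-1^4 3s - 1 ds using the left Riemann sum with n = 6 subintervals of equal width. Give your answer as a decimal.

11.25

Δs = (4 − (-1))/6 = 5/6.
Left endpoints: -1, -1/6, 2/3, 1.5, 7/3, 19/6.
f(-1) = -4, f(-1/6) = -1.5, f(2/3) = 1, f(1.5) = 3.5, f(7/3) = 6, f(19/6) = 8.5.
Sum = Δs · [f(-1) + f(-1/6) + f(2/3) + ...].
Sum = 11.25.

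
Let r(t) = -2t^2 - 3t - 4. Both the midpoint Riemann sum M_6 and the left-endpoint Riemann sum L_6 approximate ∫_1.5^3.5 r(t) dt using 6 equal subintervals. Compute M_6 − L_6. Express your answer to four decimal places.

-4.2222

M_6 ≈ -49.296296.
L_6 ≈ -45.074074.
M_6 − L_6 ≈ -4.2222.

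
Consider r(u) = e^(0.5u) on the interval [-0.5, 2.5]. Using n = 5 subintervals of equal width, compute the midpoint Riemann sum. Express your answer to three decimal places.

5.403

Δu = (2.5 − (-0.5))/5 = 0.6.
Midpoints: -0.2, 0.4, 1, 1.6, 2.2.
r(-0.2) ≈ 0.905, r(0.4) ≈ 1.221, r(1) ≈ 1.649, r(1.6) ≈ 2.226, r(2.2) ≈ 3.004.
Sum = Δu · [r(-0.2) + r(0.4) + r(1) + r(1.6) + r(2.2)].
Sum ≈ 5.403.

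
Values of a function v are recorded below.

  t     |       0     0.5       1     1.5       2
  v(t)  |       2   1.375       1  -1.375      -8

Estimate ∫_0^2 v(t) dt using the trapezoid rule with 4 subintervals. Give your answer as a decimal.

Δt = 0.5.
T_4 = (0.5/2)·[2 + 2·1.375 + 2·1 + 2·(-1.375) + (-8)] = -1.

-1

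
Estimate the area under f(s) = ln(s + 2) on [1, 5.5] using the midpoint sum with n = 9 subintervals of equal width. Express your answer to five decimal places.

7.31801

Δs = (5.5 − 1)/9 = 0.5.
Midpoints: 1.25, 1.75, 2.25, 2.75, 3.25, 3.75, 4.25, 4.75, 5.25.
f(1.25) ≈ 1.17865, f(1.75) ≈ 1.32176, f(2.25) ≈ 1.44692, f(2.75) ≈ 1.55814, f(3.25) ≈ 1.65823, f(3.75) ≈ 1.74920, f(4.25) ≈ 1.83258, f(4.75) ≈ 1.90954, f(5.25) ≈ 1.98100.
Sum = Δs · [f(1.25) + f(1.75) + f(2.25) + ...].
Sum ≈ 7.31801.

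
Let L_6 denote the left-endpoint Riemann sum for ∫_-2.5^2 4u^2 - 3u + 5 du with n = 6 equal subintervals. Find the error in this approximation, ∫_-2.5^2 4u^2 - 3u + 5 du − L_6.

-10.125

Exact integral: ∫_-2.5^2 f(u) du = 57.375.
L_6 = 67.5.
Error = 57.375 − 67.5 = -10.125.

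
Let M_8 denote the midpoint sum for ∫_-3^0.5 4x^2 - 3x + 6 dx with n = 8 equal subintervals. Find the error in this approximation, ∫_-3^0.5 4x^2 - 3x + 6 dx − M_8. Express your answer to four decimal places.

0.2233

Exact integral: ∫_-3^0.5 f(x) dx ≈ 70.291667.
M_8 ≈ 70.068359.
Error ≈ 70.291667 − 70.068359 ≈ 0.2233.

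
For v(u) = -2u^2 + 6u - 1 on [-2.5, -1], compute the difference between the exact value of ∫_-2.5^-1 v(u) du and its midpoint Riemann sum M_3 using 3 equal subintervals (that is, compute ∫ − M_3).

Exact integral: ∫_-2.5^-1 v(u) du = -27.
M_3 = -26.9375.
Error = -27 − (-26.9375) = -0.0625.

-0.0625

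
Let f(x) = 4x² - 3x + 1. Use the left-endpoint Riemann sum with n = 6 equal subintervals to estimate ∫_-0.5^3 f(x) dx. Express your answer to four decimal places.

20.1898

Δx = (3 − (-0.5))/6 = 7/12.
Left endpoints: -0.5, 1/12, 2/3, 1.25, 11/6, 29/12.
f(-0.5) = 3.5, f(1/12) = 7/9, f(2/3) = 7/9, f(1.25) = 3.5, f(11/6) = 161/18, f(29/12) = 154/9.
Sum = Δx · [f(-0.5) + f(1/12) + f(2/3) + ...].
Sum ≈ 20.1898.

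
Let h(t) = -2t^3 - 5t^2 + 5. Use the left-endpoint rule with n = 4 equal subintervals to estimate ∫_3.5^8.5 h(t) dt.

-2613.90625

Δt = (8.5 − 3.5)/4 = 1.25.
Left endpoints: 3.5, 4.75, 6, 7.25.
h(3.5) = -142, h(4.75) = -322.15625, h(6) = -607, h(7.25) = -1019.96875.
Sum = Δt · [h(3.5) + h(4.75) + h(6) + h(7.25)].
Sum = -2613.90625.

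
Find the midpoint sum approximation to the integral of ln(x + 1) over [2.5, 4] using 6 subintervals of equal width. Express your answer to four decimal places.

2.1627

Δx = (4 − 2.5)/6 = 0.25.
Midpoints: 2.625, 2.875, 3.125, 3.375, 3.625, 3.875.
f(2.625) ≈ 1.2879, f(2.875) ≈ 1.3545, f(3.125) ≈ 1.4171, f(3.375) ≈ 1.4759, f(3.625) ≈ 1.5315, f(3.875) ≈ 1.5841.
Sum = Δx · [f(2.625) + f(2.875) + f(3.125) + ...].
Sum ≈ 2.1627.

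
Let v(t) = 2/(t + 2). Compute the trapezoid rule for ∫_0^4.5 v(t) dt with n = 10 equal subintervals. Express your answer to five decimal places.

2.36491

Δt = (4.5 − 0)/10 = 0.45.
v(0) = 1, v(0.45) = 40/49, v(0.9) = 20/29, v(1.35) = 40/67, v(1.8) = 10/19, v(2.25) = 8/17, v(2.7) = 20/47, v(3.15) = 40/103, v(3.6) = 5/14, v(4.05) = 40/121, v(4.5) = 4/13.
T_10 = (Δt/2)·[v(t_0) + 2v(t_1) + ... + 2v(t_{9}) + v(t_10)].
Sum ≈ 2.36491.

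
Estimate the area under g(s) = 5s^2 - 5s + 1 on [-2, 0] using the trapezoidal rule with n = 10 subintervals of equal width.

Δs = (0 − (-2))/10 = 0.2.
g(-2) = 31, g(-1.8) = 26.2, g(-1.6) = 21.8, g(-1.4) = 17.8, g(-1.2) = 14.2, g(-1) = 11, g(-0.8) = 8.2, g(-0.6) = 5.8, g(-0.4) = 3.8, g(-0.2) = 2.2, g(0) = 1.
T_10 = (Δs/2)·[g(s_0) + 2g(s_1) + ... + 2g(s_{9}) + g(s_10)].
Sum = 25.4.

25.4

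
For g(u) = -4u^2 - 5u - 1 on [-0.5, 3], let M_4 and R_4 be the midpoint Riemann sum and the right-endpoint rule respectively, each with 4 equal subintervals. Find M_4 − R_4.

M_4 = -60.6484375.
R_4 = -86.296875.
M_4 − R_4 = 25.6484375.

25.6484375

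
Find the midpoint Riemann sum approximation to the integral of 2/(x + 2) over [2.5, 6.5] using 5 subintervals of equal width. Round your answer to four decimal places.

Δx = (6.5 − 2.5)/5 = 0.8.
Midpoints: 2.9, 3.7, 4.5, 5.3, 6.1.
f(2.9) = 20/49, f(3.7) = 20/57, f(4.5) = 4/13, f(5.3) = 20/73, f(6.1) = 20/81.
Sum = Δx · [f(2.9) + f(3.7) + f(4.5) + f(5.3) + f(6.1)].
Sum ≈ 1.2701.

1.2701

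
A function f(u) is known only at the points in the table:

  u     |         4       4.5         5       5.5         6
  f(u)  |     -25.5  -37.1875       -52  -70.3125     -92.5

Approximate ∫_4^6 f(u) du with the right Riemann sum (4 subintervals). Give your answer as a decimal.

Δu = 0.5.
Sum = 0.5·[(-37.1875) + (-52) + (-70.3125) + (-92.5)] = -126.

-126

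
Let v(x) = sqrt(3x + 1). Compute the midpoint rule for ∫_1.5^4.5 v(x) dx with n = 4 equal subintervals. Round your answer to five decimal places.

Δx = (4.5 − 1.5)/4 = 0.75.
Midpoints: 1.875, 2.625, 3.375, 4.125.
v(1.875) ≈ 2.57391, v(2.625) ≈ 2.97909, v(3.375) ≈ 3.33542, v(4.125) ≈ 3.65718.
Sum = Δx · [v(1.875) + v(2.625) + v(3.375) + v(4.125)].
Sum ≈ 9.40920.

9.40920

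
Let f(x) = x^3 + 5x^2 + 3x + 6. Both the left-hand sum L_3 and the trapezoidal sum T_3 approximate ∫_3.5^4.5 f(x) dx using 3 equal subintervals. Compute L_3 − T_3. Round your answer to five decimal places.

L_3 ≈ 148.5231481.
T_3 ≈ 163.7314815.
L_3 − T_3 ≈ -15.20833.

-15.20833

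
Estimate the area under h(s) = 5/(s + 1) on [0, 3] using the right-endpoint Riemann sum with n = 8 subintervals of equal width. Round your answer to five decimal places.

Δs = (3 − 0)/8 = 0.375.
Right endpoints: 0.375, 0.75, 1.125, 1.5, 1.875, 2.25, 2.625, 3.
h(0.375) = 40/11, h(0.75) = 20/7, h(1.125) = 40/17, h(1.5) = 2, h(1.875) = 40/23, h(2.25) = 20/13, h(2.625) = 40/29, h(3) = 1.25.
Sum = Δs · [h(0.375) + h(0.75) + h(1.125) + ...].
Sum ≈ 6.28251.

6.28251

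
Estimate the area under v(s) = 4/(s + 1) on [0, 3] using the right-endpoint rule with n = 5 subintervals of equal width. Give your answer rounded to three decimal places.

4.754

Δs = (3 − 0)/5 = 0.6.
Right endpoints: 0.6, 1.2, 1.8, 2.4, 3.
v(0.6) = 2.5, v(1.2) = 20/11, v(1.8) = 10/7, v(2.4) = 20/17, v(3) = 1.
Sum = Δs · [v(0.6) + v(1.2) + v(1.8) + v(2.4) + v(3)].
Sum ≈ 4.754.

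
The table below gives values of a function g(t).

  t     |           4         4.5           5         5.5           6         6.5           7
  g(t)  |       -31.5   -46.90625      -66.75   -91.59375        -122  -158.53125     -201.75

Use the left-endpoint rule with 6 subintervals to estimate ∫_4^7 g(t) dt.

Δt = 0.5.
Sum = 0.5·[(-31.5) + (-46.90625) + (-66.75) + (-91.59375) + (-122) + (-158.53125)] = -258.640625.

-258.640625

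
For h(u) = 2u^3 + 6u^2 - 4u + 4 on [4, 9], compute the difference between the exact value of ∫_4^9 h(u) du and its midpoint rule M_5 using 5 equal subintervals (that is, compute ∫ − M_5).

18.75

Exact integral: ∫_4^9 h(u) du = 4372.5.
M_5 = 4353.75.
Error = 4372.5 − 4353.75 = 18.75.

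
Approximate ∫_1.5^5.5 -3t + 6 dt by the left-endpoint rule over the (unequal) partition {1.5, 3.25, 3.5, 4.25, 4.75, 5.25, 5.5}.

Subinterval widths: 1.75, 0.25, 0.75, 0.5, 0.5, 0.25.
Left endpoints: 1.5, 3.25, 3.5, 4.25, 4.75, 5.25.
f(1.5) = 1.5, f(3.25) = -3.75, f(3.5) = -4.5, f(4.25) = -6.75, f(4.75) = -8.25, f(5.25) = -9.75.
Sum = Σ Δt_i · f(t_i).
Sum = -11.625.

-11.625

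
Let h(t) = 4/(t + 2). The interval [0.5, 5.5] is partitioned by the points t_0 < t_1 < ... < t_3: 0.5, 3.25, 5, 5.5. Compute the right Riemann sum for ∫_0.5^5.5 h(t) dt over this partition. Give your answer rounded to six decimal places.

3.361905

Subinterval widths: 2.75, 1.75, 0.5.
Right endpoints: 3.25, 5, 5.5.
h(3.25) = 16/21, h(5) = 4/7, h(5.5) = 8/15.
Sum = Σ Δt_i · h(t_i).
Sum ≈ 3.361905.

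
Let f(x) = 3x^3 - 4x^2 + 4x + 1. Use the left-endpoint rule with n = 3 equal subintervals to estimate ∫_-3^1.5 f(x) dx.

-226.6875

Δx = (1.5 − (-3))/3 = 1.5.
Left endpoints: -3, -1.5, 0.
f(-3) = -128, f(-1.5) = -24.125, f(0) = 1.
Sum = Δx · [f(-3) + f(-1.5) + f(0)].
Sum = -226.6875.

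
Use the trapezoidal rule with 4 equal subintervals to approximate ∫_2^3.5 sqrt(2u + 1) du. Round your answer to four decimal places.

Δu = (3.5 − 2)/4 = 0.375.
f(2) ≈ 2.2361, f(2.375) ≈ 2.3979, f(2.75) ≈ 2.5495, f(3.125) ≈ 2.6926, f(3.5) ≈ 2.8284.
T_4 = (Δu/2)·[f(u_0) + 2f(u_1) + 2f(u_2) + 2f(u_3) + f(u_4)].
Sum ≈ 3.8146.

3.8146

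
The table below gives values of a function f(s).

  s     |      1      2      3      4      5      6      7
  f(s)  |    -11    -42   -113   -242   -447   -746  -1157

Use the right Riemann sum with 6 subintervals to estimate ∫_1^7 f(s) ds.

-2747

Δs = 1.
Sum = 1·[(-42) + (-113) + (-242) + (-447) + (-746) + (-1157)] = -2747.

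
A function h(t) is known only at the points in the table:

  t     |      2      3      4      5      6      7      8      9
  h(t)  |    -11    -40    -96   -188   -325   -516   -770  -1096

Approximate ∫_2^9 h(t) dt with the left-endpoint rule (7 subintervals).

Δt = 1.
Sum = 1·[(-11) + (-40) + (-96) + (-188) + (-325) + (-516) + (-770)] = -1946.

-1946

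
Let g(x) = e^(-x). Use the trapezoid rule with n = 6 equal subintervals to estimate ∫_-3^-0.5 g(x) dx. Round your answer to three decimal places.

18.703

Δx = (-0.5 − (-3))/6 = 5/12.
g(-3) ≈ 20.086, g(-31/12) ≈ 13.241, g(-13/6) ≈ 8.729, g(-1.75) ≈ 5.755, g(-4/3) ≈ 3.794, g(-11/12) ≈ 2.501, g(-0.5) ≈ 1.649.
T_6 = (Δx/2)·[g(x_0) + 2g(x_1) + ... + 2g(x_{5}) + g(x_6)].
Sum ≈ 18.703.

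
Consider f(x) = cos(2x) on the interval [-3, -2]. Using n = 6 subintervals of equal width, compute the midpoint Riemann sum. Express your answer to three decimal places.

0.240

Δx = (-2 − (-3))/6 = 1/6.
Midpoints: -35/12, -2.75, -31/12, -29/12, -2.25, -25/12.
f(-35/12) ≈ 0.901, f(-2.75) ≈ 0.709, f(-31/12) ≈ 0.439, f(-29/12) ≈ 0.121, f(-2.25) ≈ -0.211, f(-25/12) ≈ -0.519.
Sum = Δx · [f(-35/12) + f(-2.75) + f(-31/12) + ...].
Sum ≈ 0.240.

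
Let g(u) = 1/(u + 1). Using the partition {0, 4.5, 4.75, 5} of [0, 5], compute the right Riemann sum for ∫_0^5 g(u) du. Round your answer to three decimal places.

Subinterval widths: 4.5, 0.25, 0.25.
Right endpoints: 4.5, 4.75, 5.
g(4.5) = 2/11, g(4.75) = 4/23, g(5) = 1/6.
Sum = Σ Δu_i · g(u_i).
Sum ≈ 0.903.

0.903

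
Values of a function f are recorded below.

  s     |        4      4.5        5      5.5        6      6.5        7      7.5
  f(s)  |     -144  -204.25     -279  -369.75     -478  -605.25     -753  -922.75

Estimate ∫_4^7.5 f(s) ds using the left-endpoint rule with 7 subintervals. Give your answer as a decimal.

Δs = 0.5.
Sum = 0.5·[(-144) + (-204.25) + (-279) + (-369.75) + (-478) + (-605.25) + (-753)] = -1416.625.

-1416.625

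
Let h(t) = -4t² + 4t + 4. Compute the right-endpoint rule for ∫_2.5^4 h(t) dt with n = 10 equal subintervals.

-41.4975

Δt = (4 − 2.5)/10 = 0.15.
Right endpoints: 2.65, 2.8, 2.95, 3.1, 3.25, 3.4, 3.55, 3.7, 3.85, 4.
h(2.65) = -13.49, h(2.8) = -16.16, h(2.95) = -19.01, h(3.1) = -22.04, h(3.25) = -25.25, h(3.4) = -28.64, h(3.55) = -32.21, h(3.7) = -35.96, h(3.85) = -39.89, h(4) = -44.
Sum = Δt · [h(2.65) + h(2.8) + h(2.95) + ...].
Sum = -41.4975.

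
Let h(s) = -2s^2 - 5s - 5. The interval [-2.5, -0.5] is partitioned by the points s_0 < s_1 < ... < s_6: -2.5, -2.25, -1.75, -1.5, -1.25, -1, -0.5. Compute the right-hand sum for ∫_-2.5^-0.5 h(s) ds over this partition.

-5.125

Subinterval widths: 0.25, 0.5, 0.25, 0.25, 0.25, 0.5.
Right endpoints: -2.25, -1.75, -1.5, -1.25, -1, -0.5.
h(-2.25) = -3.875, h(-1.75) = -2.375, h(-1.5) = -2, h(-1.25) = -1.875, h(-1) = -2, h(-0.5) = -3.
Sum = Σ Δs_i · h(s_i).
Sum = -5.125.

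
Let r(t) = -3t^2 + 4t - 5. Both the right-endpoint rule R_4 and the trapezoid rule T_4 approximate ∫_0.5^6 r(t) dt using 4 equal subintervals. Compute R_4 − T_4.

-58.609375

R_4 = -235.68359375.
T_4 = -177.07421875.
R_4 − T_4 = -58.609375.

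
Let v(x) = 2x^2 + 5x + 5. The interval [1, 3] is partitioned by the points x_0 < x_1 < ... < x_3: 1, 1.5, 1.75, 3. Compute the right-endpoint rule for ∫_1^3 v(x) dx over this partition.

Subinterval widths: 0.5, 0.25, 1.25.
Right endpoints: 1.5, 1.75, 3.
v(1.5) = 17, v(1.75) = 19.875, v(3) = 38.
Sum = Σ Δx_i · v(x_i).
Sum = 60.96875.

60.96875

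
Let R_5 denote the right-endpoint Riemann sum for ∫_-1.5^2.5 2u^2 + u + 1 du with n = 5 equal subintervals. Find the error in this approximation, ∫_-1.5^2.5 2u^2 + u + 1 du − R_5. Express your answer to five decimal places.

Exact integral: ∫_-1.5^2.5 f(u) du ≈ 18.6666667.
R_5 = 24.32.
Error ≈ 18.6666667 − 24.32 ≈ -5.65333.

-5.65333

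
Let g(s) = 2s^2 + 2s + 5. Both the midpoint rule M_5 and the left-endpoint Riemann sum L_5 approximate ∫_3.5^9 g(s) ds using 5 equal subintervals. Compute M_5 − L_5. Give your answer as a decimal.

M_5 = 552.5575.
L_5 = 474.21.
M_5 − L_5 = 78.3475.

78.3475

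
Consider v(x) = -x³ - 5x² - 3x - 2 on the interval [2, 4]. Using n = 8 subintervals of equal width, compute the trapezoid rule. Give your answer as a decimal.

-175.625

Δx = (4 − 2)/8 = 0.25.
v(2) = -36, v(2.25) = -45.453125, v(2.5) = -56.375, v(2.75) = -68.859375, v(3) = -83, v(3.25) = -98.890625, v(3.5) = -116.625, v(3.75) = -136.296875, v(4) = -158.
T_8 = (Δx/2)·[v(x_0) + 2v(x_1) + ... + 2v(x_{7}) + v(x_8)].
Sum = -175.625.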